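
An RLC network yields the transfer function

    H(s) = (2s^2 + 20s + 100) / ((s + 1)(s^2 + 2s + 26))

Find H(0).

H(0) = 50/13 ≈ 3.846

Set s = 0: H(0) = (100) / (26) = 50/13.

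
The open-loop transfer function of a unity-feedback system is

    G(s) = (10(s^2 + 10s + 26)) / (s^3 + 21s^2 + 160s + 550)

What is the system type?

The denominator has no factor of s at the origin — no free integrator — so this is a Type 0 system.

Type 0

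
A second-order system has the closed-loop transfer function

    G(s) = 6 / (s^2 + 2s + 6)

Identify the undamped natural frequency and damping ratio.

Compare the denominator to the standard form s^2 + 2ζωₙs + ωₙ².
ωₙ² = 6, so ωₙ = √6 ≈ 2.449 rad/s.
2ζωₙ = 2, so ζ = 2/(2·√6) ≈ 0.4082.
With ζ = 0.4082 the response is underdamped.

ωₙ ≈ 2.449 rad/s, ζ ≈ 0.4082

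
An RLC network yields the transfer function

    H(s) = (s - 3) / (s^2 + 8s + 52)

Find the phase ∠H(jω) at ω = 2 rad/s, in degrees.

∠H(j2) ≈ 127.9°

At s = j2: numerator = -3 + j2, denominator = 48 + j16.
∠H = ∠num − ∠den = 146.31° − (18.435°) = 127.9°.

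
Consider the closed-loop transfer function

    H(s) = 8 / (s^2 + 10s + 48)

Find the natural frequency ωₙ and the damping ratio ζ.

ωₙ ≈ 6.928 rad/s, ζ ≈ 0.7217

Compare the denominator to the standard form s^2 + 2ζωₙs + ωₙ².
ωₙ² = 48, so ωₙ = √48 ≈ 6.928 rad/s.
2ζωₙ = 10, so ζ = 10/(2·√48) ≈ 0.7217.
With ζ = 0.7217 the response is underdamped.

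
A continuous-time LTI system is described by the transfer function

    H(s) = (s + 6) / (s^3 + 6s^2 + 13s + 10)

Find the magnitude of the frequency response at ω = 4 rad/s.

Substitute s = j4: numerator = 6 + j4, denominator = -86 - j12.
|H(j4)| = |6 + j4| / |-86 - j12| = 7.2111 / 86.833 ≈ 0.08305.

|H(j4)| ≈ 0.08305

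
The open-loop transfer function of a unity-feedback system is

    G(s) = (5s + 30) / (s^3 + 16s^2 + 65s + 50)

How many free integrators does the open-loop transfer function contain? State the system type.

The denominator has no factor of s at the origin — no free integrator — so this is a Type 0 system.

Type 0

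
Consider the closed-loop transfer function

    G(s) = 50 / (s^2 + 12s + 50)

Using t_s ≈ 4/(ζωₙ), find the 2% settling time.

Comparing s^2 + 12s + 50 to s^2 + 2ζωₙs + ωₙ²: ωₙ = √50 ≈ 7.071 rad/s and ζ = 12/(2·√50) ≈ 0.8485.
ζωₙ = 12/2 = 6, so t_s ≈ 4/(ζωₙ) = 4/6 ≈ 0.6667 s.

t_s ≈ 0.6667 s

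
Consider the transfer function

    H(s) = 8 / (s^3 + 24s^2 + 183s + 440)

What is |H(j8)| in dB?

|H(j8)|_dB ≈ -45.2 dB

Substitute s = j8: numerator = 8, denominator = -1096 + j952.
|H(j8)| = |8| / |-1096 + j952| = 8 / 1451.7 ≈ 0.005511.
In decibels: 20·log₁₀(0.005511) ≈ -45.2 dB.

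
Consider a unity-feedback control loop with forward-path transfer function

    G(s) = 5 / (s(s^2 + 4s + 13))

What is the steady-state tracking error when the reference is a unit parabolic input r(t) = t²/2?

e_ss = ∞

G(s) has one pole at the origin.
This is a Type 1 system; Ka = lim_{s→0} s^2·G(s) = 0, so the steady-state error for a parabola input is infinite.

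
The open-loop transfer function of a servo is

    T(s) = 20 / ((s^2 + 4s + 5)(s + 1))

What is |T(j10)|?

|T(j10)| ≈ 0.01931

Substitute s = j10: numerator = 20, denominator = -495 - j910.
|T(j10)| = |20| / |-495 - j910| = 20 / 1035.9 ≈ 0.01931.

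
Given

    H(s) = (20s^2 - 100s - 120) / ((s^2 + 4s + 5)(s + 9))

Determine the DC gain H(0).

H(0) = -8/3 ≈ -2.667

Set s = 0: H(0) = (-120) / (45) = -8/3.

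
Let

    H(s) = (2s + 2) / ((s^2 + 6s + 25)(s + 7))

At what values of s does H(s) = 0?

Set the numerator to zero: 2s + 2 = 0, i.e. 2·(s + 1) = 0.
So s = -1.

s = -1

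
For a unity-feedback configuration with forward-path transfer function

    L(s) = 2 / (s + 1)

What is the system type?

The denominator has no factor of s at the origin — no free integrator — so this is a Type 0 system.

Type 0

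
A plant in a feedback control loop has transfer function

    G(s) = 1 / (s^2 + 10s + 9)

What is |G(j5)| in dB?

Substitute s = j5: numerator = 1, denominator = -16 + j50.
|G(j5)| = |1| / |-16 + j50| = 1 / 52.498 ≈ 0.01905.
In decibels: 20·log₁₀(0.01905) ≈ -34.4 dB.

|G(j5)|_dB ≈ -34.4 dB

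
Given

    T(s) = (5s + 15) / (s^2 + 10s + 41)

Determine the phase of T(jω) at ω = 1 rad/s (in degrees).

∠T(j1) ≈ 4.399°

At s = j1: numerator = 15 + j5, denominator = 40 + j10.
∠T = ∠num − ∠den = 18.435° − (14.036°) = 4.399°.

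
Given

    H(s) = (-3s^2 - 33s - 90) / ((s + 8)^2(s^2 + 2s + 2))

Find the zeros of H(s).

Set the numerator to zero: -3s^2 - 33s - 90 = 0, i.e. -3·(s^2 + 11s + 30) = 0.
Factoring: (s + 5)(s + 6) = 0.

s = -5, -6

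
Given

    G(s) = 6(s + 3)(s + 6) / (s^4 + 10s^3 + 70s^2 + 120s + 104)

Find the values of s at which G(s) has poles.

s = -4 ± 6j, -1 ± j

The poles are the roots of the denominator s^4 + 10s^3 + 70s^2 + 120s + 104 = 0.
No real roots exist; factor into two real quadratics: (s^2 + 8s + 52)(s^2 + 2s + 2) = 0.
Each quadratic gives a conjugate pair via the quadratic formula.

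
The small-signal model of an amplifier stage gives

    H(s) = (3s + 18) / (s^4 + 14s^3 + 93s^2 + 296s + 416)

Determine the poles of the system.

s = -3 ± 2j, -4 ± 4j

The poles are the roots of the denominator s^4 + 14s^3 + 93s^2 + 296s + 416 = 0.
No real roots exist; factor into two real quadratics: (s^2 + 6s + 13)(s^2 + 8s + 32) = 0.
Each quadratic gives a conjugate pair via the quadratic formula.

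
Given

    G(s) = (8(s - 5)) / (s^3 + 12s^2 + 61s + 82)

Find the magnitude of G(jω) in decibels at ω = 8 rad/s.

Substitute s = j8: numerator = -40 + j64, denominator = -686 - j24.
|G(j8)| = |-40 + j64| / |-686 - j24| = 75.472 / 686.42 ≈ 0.1100.
In decibels: 20·log₁₀(0.1100) ≈ -19.2 dB.

|G(j8)|_dB ≈ -19.2 dB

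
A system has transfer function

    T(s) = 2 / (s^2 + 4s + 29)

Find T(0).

Set s = 0: T(0) = (2) / (29) = 2/29.

T(0) = 2/29 ≈ 0.06897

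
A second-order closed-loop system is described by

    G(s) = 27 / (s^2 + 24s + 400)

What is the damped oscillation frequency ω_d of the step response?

Comparing s^2 + 24s + 400 to s^2 + 2ζωₙs + ωₙ²: ωₙ = 20 rad/s and ζ = 24/(2·20) = 0.6.
ζωₙ = 24/2 = 12, so ω_d = ωₙ√(1−ζ²) = √(ωₙ² − (ζωₙ)²) = √(400 − 12²) = √256 = 16 rad/s.

ω_d = 16 rad/s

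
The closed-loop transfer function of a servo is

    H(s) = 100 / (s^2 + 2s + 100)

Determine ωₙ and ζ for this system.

Compare the denominator to the standard form s^2 + 2ζωₙs + ωₙ².
ωₙ² = 100, so ωₙ = 10 rad/s.
2ζωₙ = 2, so ζ = 2/(2·10) = 0.1.

ωₙ = 10 rad/s, ζ = 0.1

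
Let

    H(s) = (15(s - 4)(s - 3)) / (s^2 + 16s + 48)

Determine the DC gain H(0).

Set s = 0: H(0) = (180) / (48) = 15/4.

H(0) = 15/4 ≈ 3.750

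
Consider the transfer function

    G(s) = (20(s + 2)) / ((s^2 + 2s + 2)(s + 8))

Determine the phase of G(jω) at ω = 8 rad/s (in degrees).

∠G(j8) ≈ -134.6°

At s = j8: numerator = 40 + j160, denominator = -624 - j368.
∠G = ∠num − ∠den = 75.964° − (-149.47°) = 225.4°, which wraps to -134.6°.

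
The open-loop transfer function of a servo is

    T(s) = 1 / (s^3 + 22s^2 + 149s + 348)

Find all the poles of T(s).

s = -5 ± 2j, -12

The poles are the roots of the denominator s^3 + 22s^2 + 149s + 348 = 0.
Trying s = -12: the polynomial evaluates to 0, so (s + 12) is a factor.
Dividing out leaves s^2 + 10s + 29 = 0.
The quadratic formula then gives s = -5 ± 2j.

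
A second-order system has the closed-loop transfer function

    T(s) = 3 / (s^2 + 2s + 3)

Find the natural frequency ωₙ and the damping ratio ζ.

Compare the denominator to the standard form s^2 + 2ζωₙs + ωₙ².
ωₙ² = 3, so ωₙ = √3 ≈ 1.732 rad/s.
2ζωₙ = 2, so ζ = 2/(2·√3) ≈ 0.5774.

ωₙ ≈ 1.732 rad/s, ζ ≈ 0.5774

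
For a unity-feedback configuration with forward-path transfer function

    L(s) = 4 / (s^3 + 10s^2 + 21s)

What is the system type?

The denominator has 1 factor of s at the origin (free integrator), so this is a Type 1 system.

Type 1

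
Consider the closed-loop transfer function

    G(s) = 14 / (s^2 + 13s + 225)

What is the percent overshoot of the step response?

Comparing s^2 + 13s + 225 to s^2 + 2ζωₙs + ωₙ²: ωₙ = 15 rad/s and ζ = 13/(2·15) ≈ 0.4333.
%OS = 100·exp(−πζ/√(1−ζ²)) = 100·exp(−π·0.4333/√(1−0.4333²)) ≈ 22.1%.

%OS ≈ 22.1%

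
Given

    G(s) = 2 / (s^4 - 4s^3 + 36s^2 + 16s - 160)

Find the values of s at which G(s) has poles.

s = 2 + 6j, 2 - 6j, 2, -2

The poles are the roots of the denominator s^4 - 4s^3 + 36s^2 + 16s - 160 = 0.
Trying s = 2: the polynomial evaluates to 0, so (s - 2) is a factor.
Dividing out leaves s^3 - 2s^2 + 32s + 80 = 0.
This factors further as (s^2 - 4s + 40)(s + 2) = 0.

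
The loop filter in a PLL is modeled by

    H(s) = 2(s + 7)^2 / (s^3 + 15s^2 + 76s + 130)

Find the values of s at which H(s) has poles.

The poles are the roots of the denominator s^3 + 15s^2 + 76s + 130 = 0.
Trying s = -5: the polynomial evaluates to 0, so (s + 5) is a factor.
Dividing out leaves s^2 + 10s + 26 = 0.
The quadratic formula then gives s = -5 ± 1j.

s = -5 ± j, -5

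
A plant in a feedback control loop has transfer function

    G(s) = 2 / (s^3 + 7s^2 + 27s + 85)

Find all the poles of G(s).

s = -1 + 4j, -1 - 4j, -5

The poles are the roots of the denominator s^3 + 7s^2 + 27s + 85 = 0.
Trying s = -5: the polynomial evaluates to 0, so (s + 5) is a factor.
Dividing out leaves s^2 + 2s + 17 = 0.
The quadratic formula then gives s = -1 ± 4j.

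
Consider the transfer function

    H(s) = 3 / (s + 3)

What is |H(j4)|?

|H(j4)| = 0.6000

Substitute s = j4: numerator = 3, denominator = 3 + j4.
|H(j4)| = |3| / |3 + j4| = 3 / 5 = 0.6000.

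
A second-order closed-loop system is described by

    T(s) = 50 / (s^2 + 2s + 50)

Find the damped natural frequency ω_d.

Comparing s^2 + 2s + 50 to s^2 + 2ζωₙs + ωₙ²: ωₙ = √50 ≈ 7.071 rad/s and ζ = 2/(2·√50) ≈ 0.1414.
ζωₙ = 2/2 = 1, so ω_d = ωₙ√(1−ζ²) = √(ωₙ² − (ζωₙ)²) = √(50 − 1²) = √49 = 7 rad/s.

ω_d = 7 rad/s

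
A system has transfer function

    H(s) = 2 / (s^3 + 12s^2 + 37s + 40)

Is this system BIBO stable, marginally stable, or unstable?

The denominator s^3 + 12s^2 + 37s + 40 factors as (s + 8)(s^2 + 4s + 5), giving poles at s = -8, -2 + j, -2 - j.
Since all poles lie strictly in the left half-plane, the system is stable.

stable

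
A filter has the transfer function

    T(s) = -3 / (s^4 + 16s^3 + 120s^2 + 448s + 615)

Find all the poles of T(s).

s = -4 + 5j, -4 - 5j, -5, -3

The poles are the roots of the denominator s^4 + 16s^3 + 120s^2 + 448s + 615 = 0.
Trying s = -5: the polynomial evaluates to 0, so (s + 5) is a factor.
Dividing out leaves s^3 + 11s^2 + 65s + 123 = 0.
This factors further as (s^2 + 8s + 41)(s + 3) = 0.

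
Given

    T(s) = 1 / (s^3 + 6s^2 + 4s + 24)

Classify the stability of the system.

The denominator s^3 + 6s^2 + 4s + 24 factors as (s^2 + 4)(s + 6), giving poles at s = ±2j, -6.
Since the simple pole(s) at s = ±2j lie on the jω-axis with none in the right half-plane, the system is marginally stable.

marginally stable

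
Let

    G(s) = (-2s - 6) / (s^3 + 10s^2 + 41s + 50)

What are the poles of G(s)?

s = -4 ± 3j, -2

The poles are the roots of the denominator s^3 + 10s^2 + 41s + 50 = 0.
Trying s = -2: the polynomial evaluates to 0, so (s + 2) is a factor.
Dividing out leaves s^2 + 8s + 25 = 0.
The quadratic formula then gives s = -4 ± 3j.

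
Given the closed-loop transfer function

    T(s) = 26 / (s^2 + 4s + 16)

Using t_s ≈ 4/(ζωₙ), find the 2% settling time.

Comparing s^2 + 4s + 16 to s^2 + 2ζωₙs + ωₙ²: ωₙ = 4 rad/s and ζ = 4/(2·4) = 0.5.
ζωₙ = 4/2 = 2, so t_s ≈ 4/(ζωₙ) = 4/2 = 2 s.

t_s ≈ 2 s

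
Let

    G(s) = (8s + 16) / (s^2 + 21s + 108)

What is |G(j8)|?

Substitute s = j8: numerator = 16 + j64, denominator = 44 + j168.
|G(j8)| = |16 + j64| / |44 + j168| = 65.970 / 173.67 ≈ 0.3799.

|G(j8)| ≈ 0.3799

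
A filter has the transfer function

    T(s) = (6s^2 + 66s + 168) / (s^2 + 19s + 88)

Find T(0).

Set s = 0: T(0) = (168) / (88) = 21/11.

T(0) = 21/11 ≈ 1.909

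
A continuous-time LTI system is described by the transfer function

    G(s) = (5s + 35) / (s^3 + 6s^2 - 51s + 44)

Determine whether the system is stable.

The denominator s^3 + 6s^2 - 51s + 44 factors as (s + 11)(s - 1)(s - 4), giving poles at s = -11, 1, 4.
Since the pole(s) at s = 1, 4 lie in the right half-plane, the system is unstable.

unstable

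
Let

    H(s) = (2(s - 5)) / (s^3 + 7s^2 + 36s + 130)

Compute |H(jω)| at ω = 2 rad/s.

Substitute s = j2: numerator = -10 + j4, denominator = 102 + j64.
|H(j2)| = |-10 + j4| / |102 + j64| = 10.770 / 120.42 ≈ 0.08944.

|H(j2)| ≈ 0.08944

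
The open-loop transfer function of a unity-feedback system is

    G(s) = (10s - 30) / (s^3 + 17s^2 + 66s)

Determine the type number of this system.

Type 1

Factor s from the denominator: s^3 + 17s^2 + 66s = s·(s^2 + 17s + 66).
There is 1 pole at the origin, so the system is Type 1.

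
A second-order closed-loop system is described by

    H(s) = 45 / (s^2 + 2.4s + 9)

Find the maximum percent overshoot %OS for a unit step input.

Comparing s^2 + 2.4s + 9 to s^2 + 2ζωₙs + ωₙ²: ωₙ = 3 rad/s and ζ = 2.4/(2·3) = 0.4.
%OS = 100·exp(−πζ/√(1−ζ²)) = 100·exp(−π·0.4/√(1−0.4²)) ≈ 25.4%.

%OS ≈ 25.4%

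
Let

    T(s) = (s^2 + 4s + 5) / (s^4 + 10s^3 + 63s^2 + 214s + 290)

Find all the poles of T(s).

The poles are the roots of the denominator s^4 + 10s^3 + 63s^2 + 214s + 290 = 0.
No real roots exist; factor into two real quadratics: (s^2 + 6s + 10)(s^2 + 4s + 29) = 0.
Each quadratic gives a conjugate pair via the quadratic formula.

s = -3 ± j, -2 ± 5j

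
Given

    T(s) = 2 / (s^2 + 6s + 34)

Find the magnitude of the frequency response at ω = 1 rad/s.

Substitute s = j1: numerator = 2, denominator = 33 + j6.
|T(j1)| = |2| / |33 + j6| = 2 / 33.541 ≈ 0.05963.

|T(j1)| ≈ 0.05963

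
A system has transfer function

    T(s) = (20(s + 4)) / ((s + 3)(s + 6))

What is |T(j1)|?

|T(j1)| ≈ 4.287

Substitute s = j1: numerator = 80 + j20, denominator = 17 + j9.
|T(j1)| = |80 + j20| / |17 + j9| = 82.462 / 19.235 ≈ 4.287.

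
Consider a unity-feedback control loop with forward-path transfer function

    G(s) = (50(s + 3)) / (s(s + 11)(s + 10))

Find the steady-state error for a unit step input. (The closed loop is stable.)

e_ss = 0

G(s) has one pole at the origin.
This is a Type 1 system; for a step input the steady-state error is zero.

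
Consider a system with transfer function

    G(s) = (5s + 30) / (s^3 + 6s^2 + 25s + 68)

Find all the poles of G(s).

The poles are the roots of the denominator s^3 + 6s^2 + 25s + 68 = 0.
Trying s = -4: the polynomial evaluates to 0, so (s + 4) is a factor.
Dividing out leaves s^2 + 2s + 17 = 0.
The quadratic formula then gives s = -1 ± 4j.

s = -1 + 4j, -1 - 4j, -4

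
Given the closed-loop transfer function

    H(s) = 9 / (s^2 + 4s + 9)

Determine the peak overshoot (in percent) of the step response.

Comparing s^2 + 4s + 9 to s^2 + 2ζωₙs + ωₙ²: ωₙ = 3 rad/s and ζ = 4/(2·3) ≈ 0.6667.
%OS = 100·exp(−πζ/√(1−ζ²)) = 100·exp(−π·0.6667/√(1−0.6667²)) ≈ 6.02%.

%OS ≈ 6.02%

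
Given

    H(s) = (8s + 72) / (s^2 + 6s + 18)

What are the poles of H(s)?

s = -3 + 3j, -3 - 3j

The poles are the roots of the denominator s^2 + 6s + 18 = 0.
Using the quadratic formula: s = (-6 ± √(-36))/2 = -3 ± 3j.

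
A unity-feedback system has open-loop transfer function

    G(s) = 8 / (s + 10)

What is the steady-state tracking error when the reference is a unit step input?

G(s) has no poles at the origin.
This is a Type 0 system. Kp = lim_{s→0} G(s) = 8/10 = 4/5.
e_ss = 1/(1 + Kp) = 1/(1 + 4/5) = 5/9 ≈ 0.5556.

e_ss = 0.5556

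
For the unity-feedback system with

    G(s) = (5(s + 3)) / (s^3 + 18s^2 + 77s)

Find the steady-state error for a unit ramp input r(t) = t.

e_ss = 5.133

G(s) has one pole at the origin.
This is a Type 1 system. Kv = lim_{s→0} s·G(s) = 15/77.
e_ss = 1/Kv = 1/(15/77) = 77/15 ≈ 5.133.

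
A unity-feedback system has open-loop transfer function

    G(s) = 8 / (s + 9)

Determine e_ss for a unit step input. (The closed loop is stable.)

G(s) has no poles at the origin.
This is a Type 0 system. Kp = lim_{s→0} G(s) = 8/9.
e_ss = 1/(1 + Kp) = 1/(1 + 8/9) = 9/17 ≈ 0.5294.

e_ss = 0.5294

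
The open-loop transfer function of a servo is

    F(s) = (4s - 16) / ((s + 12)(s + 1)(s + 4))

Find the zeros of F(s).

s = 4

Set the numerator to zero: 4s - 16 = 0, i.e. 4·(s - 4) = 0.
So s = 4.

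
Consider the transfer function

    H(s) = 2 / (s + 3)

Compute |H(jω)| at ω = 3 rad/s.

|H(j3)| ≈ 0.4714

Substitute s = j3: numerator = 2, denominator = 3 + j3.
|H(j3)| = |2| / |3 + j3| = 2 / 4.2426 ≈ 0.4714.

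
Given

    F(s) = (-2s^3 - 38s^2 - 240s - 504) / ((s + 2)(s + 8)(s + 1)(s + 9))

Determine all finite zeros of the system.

s = -7, -6, -6

Set the numerator to zero: -2s^3 - 38s^2 - 240s - 504 = 0, i.e. -2·(s^3 + 19s^2 + 120s + 252) = 0.
Factoring: (s + 7)(s + 6)^2 = 0.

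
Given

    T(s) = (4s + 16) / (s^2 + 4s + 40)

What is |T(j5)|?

Substitute s = j5: numerator = 16 + j20, denominator = 15 + j20.
|T(j5)| = |16 + j20| / |15 + j20| = 25.612 / 25 ≈ 1.024.

|T(j5)| ≈ 1.024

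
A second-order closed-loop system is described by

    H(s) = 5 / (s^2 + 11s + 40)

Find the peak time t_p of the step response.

t_p ≈ 1.006 s

Comparing s^2 + 11s + 40 to s^2 + 2ζωₙs + ωₙ²: ωₙ = √40 ≈ 6.325 rad/s and ζ = 11/(2·√40) ≈ 0.8696.
ζωₙ = 11/2 = 5.5, so ω_d = ωₙ√(1−ζ²) = √(ωₙ² − (ζωₙ)²) = √(40 − 5.5²) = √9.75 ≈ 3.122 rad/s.
t_p = π/ω_d = π/3.122 ≈ 1.006 s.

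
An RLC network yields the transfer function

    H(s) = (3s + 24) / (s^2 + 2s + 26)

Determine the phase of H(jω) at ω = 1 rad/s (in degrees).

At s = j1: numerator = 24 + j3, denominator = 25 + j2.
∠H = ∠num − ∠den = 7.1250° − (4.5739°) = 2.551°.

∠H(j1) ≈ 2.551°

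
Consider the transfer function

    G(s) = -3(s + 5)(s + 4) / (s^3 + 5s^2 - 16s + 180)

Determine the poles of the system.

The poles are the roots of the denominator s^3 + 5s^2 - 16s + 180 = 0.
Trying s = -9: the polynomial evaluates to 0, so (s + 9) is a factor.
Dividing out leaves s^2 - 4s + 20 = 0.
The quadratic formula then gives s = 2 ± 4j.

s = 2 ± 4j, -9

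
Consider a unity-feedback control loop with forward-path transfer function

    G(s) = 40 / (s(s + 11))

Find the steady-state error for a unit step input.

e_ss = 0

G(s) has one pole at the origin.
This is a Type 1 system; for a step input the steady-state error is zero.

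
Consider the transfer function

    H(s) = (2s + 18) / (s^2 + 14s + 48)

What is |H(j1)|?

Substitute s = j1: numerator = 18 + j2, denominator = 47 + j14.
|H(j1)| = |18 + j2| / |47 + j14| = 18.111 / 49.041 ≈ 0.3693.

|H(j1)| ≈ 0.3693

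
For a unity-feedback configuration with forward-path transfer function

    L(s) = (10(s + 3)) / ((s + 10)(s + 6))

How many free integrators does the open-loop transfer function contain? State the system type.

The denominator has no factor of s at the origin — no free integrator — so this is a Type 0 system.

Type 0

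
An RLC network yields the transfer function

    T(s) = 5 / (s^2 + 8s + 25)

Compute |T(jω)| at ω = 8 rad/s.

|T(j8)| ≈ 0.06671

Substitute s = j8: numerator = 5, denominator = -39 + j64.
|T(j8)| = |5| / |-39 + j64| = 5 / 74.947 ≈ 0.06671.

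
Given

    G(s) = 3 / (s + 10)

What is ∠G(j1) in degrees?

At s = j1: numerator = 3, denominator = 10 + j1.
∠G = ∠num − ∠den = 0° − (5.7106°) = -5.711°.

∠G(j1) ≈ -5.711°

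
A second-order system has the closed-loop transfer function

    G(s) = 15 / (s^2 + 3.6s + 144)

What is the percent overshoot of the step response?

Comparing s^2 + 3.6s + 144 to s^2 + 2ζωₙs + ωₙ²: ωₙ = 12 rad/s and ζ = 3.6/(2·12) = 0.15.
%OS = 100·exp(−πζ/√(1−ζ²)) = 100·exp(−π·0.15/√(1−0.15²)) ≈ 62.1%.

%OS ≈ 62.1%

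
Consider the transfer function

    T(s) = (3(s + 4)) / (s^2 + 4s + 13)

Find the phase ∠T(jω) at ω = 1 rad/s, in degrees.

At s = j1: numerator = 12 + j3, denominator = 12 + j4.
∠T = ∠num − ∠den = 14.036° − (18.435°) = -4.399°.

∠T(j1) ≈ -4.399°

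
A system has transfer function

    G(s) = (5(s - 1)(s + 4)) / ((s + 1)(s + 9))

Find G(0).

G(0) = -20/9 ≈ -2.222

At s = 0 each factor (s + a) contributes a and each (s^2 + bs + c) contributes c.
G(0) = 5·(-1) · (4) / ((1) · (9)) = -20/9 = -20/9.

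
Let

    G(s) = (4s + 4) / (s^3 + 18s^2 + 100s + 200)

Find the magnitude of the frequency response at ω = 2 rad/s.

|G(j2)| ≈ 0.03876

Substitute s = j2: numerator = 4 + j8, denominator = 128 + j192.
|G(j2)| = |4 + j8| / |128 + j192| = 8.9443 / 230.76 ≈ 0.03876.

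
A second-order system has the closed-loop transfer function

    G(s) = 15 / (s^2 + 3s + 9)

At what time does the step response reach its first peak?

t_p ≈ 1.209 s

Comparing s^2 + 3s + 9 to s^2 + 2ζωₙs + ωₙ²: ωₙ = 3 rad/s and ζ = 3/(2·3) = 0.5.
ζωₙ = 3/2 = 1.5, so ω_d = ωₙ√(1−ζ²) = √(ωₙ² − (ζωₙ)²) = √(9 − 1.5²) = √6.75 ≈ 2.598 rad/s.
t_p = π/ω_d = π/2.598 ≈ 1.209 s.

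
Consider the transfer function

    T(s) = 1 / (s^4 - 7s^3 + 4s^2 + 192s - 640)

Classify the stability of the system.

unstable

The denominator s^4 - 7s^3 + 4s^2 + 192s - 640 factors as (s + 5)(s^2 - 8s + 32)(s - 4), giving poles at s = -5, 4 + 4j, 4 - 4j, 4.
Since the pole(s) at s = 4 ± 4j, 4 lie in the right half-plane, the system is unstable.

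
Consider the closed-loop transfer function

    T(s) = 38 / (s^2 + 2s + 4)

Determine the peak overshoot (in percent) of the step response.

Comparing s^2 + 2s + 4 to s^2 + 2ζωₙs + ωₙ²: ωₙ = 2 rad/s and ζ = 2/(2·2) = 0.5.
%OS = 100·exp(−πζ/√(1−ζ²)) = 100·exp(−π·0.5/√(1−0.5²)) ≈ 16.3%.

%OS ≈ 16.3%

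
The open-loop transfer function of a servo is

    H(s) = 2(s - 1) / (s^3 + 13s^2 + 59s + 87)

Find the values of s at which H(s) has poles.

The poles are the roots of the denominator s^3 + 13s^2 + 59s + 87 = 0.
Trying s = -3: the polynomial evaluates to 0, so (s + 3) is a factor.
Dividing out leaves s^2 + 10s + 29 = 0.
The quadratic formula then gives s = -5 ± 2j.

s = -5 ± 2j, -3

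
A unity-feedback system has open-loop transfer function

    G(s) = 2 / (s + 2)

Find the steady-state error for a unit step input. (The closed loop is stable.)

e_ss = 0.5000

G(s) has no poles at the origin.
This is a Type 0 system. Kp = lim_{s→0} G(s) = 2/2 = 1.
e_ss = 1/(1 + Kp) = 1/(1 + 1) = 1/2 ≈ 0.5000.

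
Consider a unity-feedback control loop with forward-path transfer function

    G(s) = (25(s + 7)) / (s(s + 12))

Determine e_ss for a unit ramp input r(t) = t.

e_ss = 0.06857

G(s) has one pole at the origin.
This is a Type 1 system. Kv = lim_{s→0} s·G(s) = 175/12.
e_ss = 1/Kv = 1/(175/12) = 12/175 ≈ 0.06857.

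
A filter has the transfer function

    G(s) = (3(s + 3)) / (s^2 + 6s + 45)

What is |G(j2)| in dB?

Substitute s = j2: numerator = 9 + j6, denominator = 41 + j12.
|G(j2)| = |9 + j6| / |41 + j12| = 10.817 / 42.720 ≈ 0.2532.
In decibels: 20·log₁₀(0.2532) ≈ -11.9 dB.

|G(j2)|_dB ≈ -11.9 dB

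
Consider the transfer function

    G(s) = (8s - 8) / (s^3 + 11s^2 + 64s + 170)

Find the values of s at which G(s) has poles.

The poles are the roots of the denominator s^3 + 11s^2 + 64s + 170 = 0.
Trying s = -5: the polynomial evaluates to 0, so (s + 5) is a factor.
Dividing out leaves s^2 + 6s + 34 = 0.
The quadratic formula then gives s = -3 ± 5j.

s = -3 + 5j, -3 - 5j, -5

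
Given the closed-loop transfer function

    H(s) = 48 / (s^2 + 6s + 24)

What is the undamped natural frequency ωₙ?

Compare the denominator to the standard form s^2 + 2ζωₙs + ωₙ².
ωₙ² = 24, so ωₙ = √24 ≈ 4.899 rad/s.

ωₙ ≈ 4.899 rad/s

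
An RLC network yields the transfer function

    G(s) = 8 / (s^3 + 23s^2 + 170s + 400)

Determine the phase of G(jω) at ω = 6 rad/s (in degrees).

∠G(j6) ≈ -118.0°

At s = j6: numerator = 8, denominator = -428 + j804.
∠G = ∠num − ∠den = 0° − (118.03°) = -118.0°.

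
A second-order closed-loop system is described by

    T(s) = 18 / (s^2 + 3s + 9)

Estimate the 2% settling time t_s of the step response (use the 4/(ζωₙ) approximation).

Comparing s^2 + 3s + 9 to s^2 + 2ζωₙs + ωₙ²: ωₙ = 3 rad/s and ζ = 3/(2·3) = 0.5.
ζωₙ = 3/2 = 1.5, so t_s ≈ 4/(ζωₙ) = 4/1.5 ≈ 2.667 s.

t_s ≈ 2.667 s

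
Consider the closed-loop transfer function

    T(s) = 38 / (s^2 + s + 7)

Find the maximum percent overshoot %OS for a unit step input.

Comparing s^2 + s + 7 to s^2 + 2ζωₙs + ωₙ²: ωₙ = √7 ≈ 2.646 rad/s and ζ = 1/(2·√7) ≈ 0.1890.
%OS = 100·exp(−πζ/√(1−ζ²)) = 100·exp(−π·0.1890/√(1−0.1890²)) ≈ 54.6%.

%OS ≈ 54.6%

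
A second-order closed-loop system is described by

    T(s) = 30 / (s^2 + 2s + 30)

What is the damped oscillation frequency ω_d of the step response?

Comparing s^2 + 2s + 30 to s^2 + 2ζωₙs + ωₙ²: ωₙ = √30 ≈ 5.477 rad/s and ζ = 2/(2·√30) ≈ 0.1826.
ζωₙ = 2/2 = 1, so ω_d = ωₙ√(1−ζ²) = √(ωₙ² − (ζωₙ)²) = √(30 − 1²) = √29 ≈ 5.385 rad/s.

ω_d ≈ 5.385 rad/s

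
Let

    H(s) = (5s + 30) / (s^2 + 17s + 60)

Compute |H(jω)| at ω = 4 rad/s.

Substitute s = j4: numerator = 30 + j20, denominator = 44 + j68.
|H(j4)| = |30 + j20| / |44 + j68| = 36.056 / 80.994 ≈ 0.4452.

|H(j4)| ≈ 0.4452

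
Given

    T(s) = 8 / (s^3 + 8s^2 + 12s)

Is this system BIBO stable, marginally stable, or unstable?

The denominator s^3 + 8s^2 + 12s factors as s(s + 6)(s + 2), giving poles at s = 0, -6, -2.
Since the simple pole(s) at s = 0 lie on the jω-axis with none in the right half-plane, the system is marginally stable.

marginally stable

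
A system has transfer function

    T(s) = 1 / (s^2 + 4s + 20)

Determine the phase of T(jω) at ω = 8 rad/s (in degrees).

∠T(j8) ≈ -144.0°

At s = j8: numerator = 1, denominator = -44 + j32.
∠T = ∠num − ∠den = 0° − (143.97°) = -144.0°.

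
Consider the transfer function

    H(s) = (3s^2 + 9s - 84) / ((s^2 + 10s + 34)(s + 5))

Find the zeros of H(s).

s = -7, 4

Set the numerator to zero: 3s^2 + 9s - 84 = 0, i.e. 3·(s^2 + 3s - 28) = 0.
Factoring: (s + 7)(s - 4) = 0.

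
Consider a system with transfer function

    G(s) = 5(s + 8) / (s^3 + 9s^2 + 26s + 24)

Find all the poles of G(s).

The poles are the roots of the denominator s^3 + 9s^2 + 26s + 24 = 0.
Trying s = -2: the polynomial evaluates to 0, so (s + 2) is a factor.
Dividing out leaves s^2 + 7s + 12 = 0.
Factoring the quadratic: (s + 4)(s + 3) = 0.

s = -2, -4, -3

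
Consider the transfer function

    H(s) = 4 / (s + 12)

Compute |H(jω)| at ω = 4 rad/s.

|H(j4)| ≈ 0.3162

Substitute s = j4: numerator = 4, denominator = 12 + j4.
|H(j4)| = |4| / |12 + j4| = 4 / 12.649 ≈ 0.3162.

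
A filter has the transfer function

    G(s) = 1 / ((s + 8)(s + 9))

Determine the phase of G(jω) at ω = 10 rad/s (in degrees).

At s = j10: numerator = 1, denominator = -28 + j170.
∠G = ∠num − ∠den = 0° − (99.353°) = -99.35°.

∠G(j10) ≈ -99.35°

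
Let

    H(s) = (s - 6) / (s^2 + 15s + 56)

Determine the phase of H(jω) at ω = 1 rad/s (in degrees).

∠H(j1) ≈ 155.3°

At s = j1: numerator = -6 + j1, denominator = 55 + j15.
∠H = ∠num − ∠den = 170.54° − (15.255°) = 155.3°.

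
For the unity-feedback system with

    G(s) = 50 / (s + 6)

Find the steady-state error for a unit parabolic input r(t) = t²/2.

e_ss = ∞

G(s) has no poles at the origin.
This is a Type 0 system; Ka = lim_{s→0} s^2·G(s) = 0, so the steady-state error for a parabola input is infinite.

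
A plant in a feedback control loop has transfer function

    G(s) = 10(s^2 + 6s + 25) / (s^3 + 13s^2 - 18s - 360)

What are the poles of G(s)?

The poles are the roots of the denominator s^3 + 13s^2 - 18s - 360 = 0.
Trying s = 5: the polynomial evaluates to 0, so (s - 5) is a factor.
Dividing out leaves s^2 + 18s + 72 = 0.
Factoring the quadratic: (s + 12)(s + 6) = 0.

s = 5, -12, -6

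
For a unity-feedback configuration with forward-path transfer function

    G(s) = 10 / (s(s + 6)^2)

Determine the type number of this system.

The denominator has 1 factor of s at the origin (free integrator), so this is a Type 1 system.

Type 1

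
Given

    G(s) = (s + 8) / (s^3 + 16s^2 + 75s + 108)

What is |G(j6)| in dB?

|G(j6)|_dB ≈ -34.4 dB

Substitute s = j6: numerator = 8 + j6, denominator = -468 + j234.
|G(j6)| = |8 + j6| / |-468 + j234| = 10 / 523.24 ≈ 0.01911.
In decibels: 20·log₁₀(0.01911) ≈ -34.4 dB.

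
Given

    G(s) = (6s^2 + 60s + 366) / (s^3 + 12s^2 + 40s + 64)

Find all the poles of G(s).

The poles are the roots of the denominator s^3 + 12s^2 + 40s + 64 = 0.
Trying s = -8: the polynomial evaluates to 0, so (s + 8) is a factor.
Dividing out leaves s^2 + 4s + 8 = 0.
The quadratic formula then gives s = -2 ± 2j.

s = -2 + 2j, -2 - 2j, -8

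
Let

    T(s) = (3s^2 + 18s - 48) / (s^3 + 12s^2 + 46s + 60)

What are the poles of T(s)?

s = -3 + j, -3 - j, -6

The poles are the roots of the denominator s^3 + 12s^2 + 46s + 60 = 0.
Trying s = -6: the polynomial evaluates to 0, so (s + 6) is a factor.
Dividing out leaves s^2 + 6s + 10 = 0.
The quadratic formula then gives s = -3 ± 1j.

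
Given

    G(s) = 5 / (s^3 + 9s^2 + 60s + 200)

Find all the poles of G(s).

s = -2 ± 6j, -5

The poles are the roots of the denominator s^3 + 9s^2 + 60s + 200 = 0.
Trying s = -5: the polynomial evaluates to 0, so (s + 5) is a factor.
Dividing out leaves s^2 + 4s + 40 = 0.
The quadratic formula then gives s = -2 ± 6j.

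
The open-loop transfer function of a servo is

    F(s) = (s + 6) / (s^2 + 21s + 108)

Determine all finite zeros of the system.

s = -6

Set the numerator to zero: s + 6 = 0.
So s = -6.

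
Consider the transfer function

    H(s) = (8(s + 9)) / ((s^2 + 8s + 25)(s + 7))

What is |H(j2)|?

Substitute s = j2: numerator = 72 + j16, denominator = 115 + j154.
|H(j2)| = |72 + j16| / |115 + j154| = 73.756 / 192.20 ≈ 0.3837.

|H(j2)| ≈ 0.3837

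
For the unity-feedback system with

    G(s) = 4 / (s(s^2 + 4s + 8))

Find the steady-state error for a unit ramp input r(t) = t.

G(s) has one pole at the origin.
This is a Type 1 system. Kv = lim_{s→0} s·G(s) = 4/8 = 1/2.
e_ss = 1/Kv = 1/(1/2) = 2.

e_ss = 2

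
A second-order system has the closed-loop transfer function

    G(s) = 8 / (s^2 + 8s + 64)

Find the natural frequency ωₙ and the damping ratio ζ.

Compare the denominator to the standard form s^2 + 2ζωₙs + ωₙ².
ωₙ² = 64, so ωₙ = 8 rad/s.
2ζωₙ = 8, so ζ = 8/(2·8) = 0.5.

ωₙ = 8 rad/s, ζ = 0.5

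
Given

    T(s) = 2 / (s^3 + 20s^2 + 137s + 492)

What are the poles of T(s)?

The poles are the roots of the denominator s^3 + 20s^2 + 137s + 492 = 0.
Trying s = -12: the polynomial evaluates to 0, so (s + 12) is a factor.
Dividing out leaves s^2 + 8s + 41 = 0.
The quadratic formula then gives s = -4 ± 5j.

s = -12, -4 ± 5j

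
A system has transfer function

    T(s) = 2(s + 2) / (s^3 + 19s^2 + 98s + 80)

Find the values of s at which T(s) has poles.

The poles are the roots of the denominator s^3 + 19s^2 + 98s + 80 = 0.
Trying s = -8: the polynomial evaluates to 0, so (s + 8) is a factor.
Dividing out leaves s^2 + 11s + 10 = 0.
Factoring the quadratic: (s + 1)(s + 10) = 0.

s = -8, -1, -10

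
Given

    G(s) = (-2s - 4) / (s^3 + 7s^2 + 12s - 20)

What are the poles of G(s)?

s = -4 + 2j, -4 - 2j, 1

The poles are the roots of the denominator s^3 + 7s^2 + 12s - 20 = 0.
Trying s = 1: the polynomial evaluates to 0, so (s - 1) is a factor.
Dividing out leaves s^2 + 8s + 20 = 0.
The quadratic formula then gives s = -4 ± 2j.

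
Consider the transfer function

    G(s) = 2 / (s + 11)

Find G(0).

G(0) = 2/11 ≈ 0.1818

Set s = 0: G(0) = (2) / (11) = 2/11.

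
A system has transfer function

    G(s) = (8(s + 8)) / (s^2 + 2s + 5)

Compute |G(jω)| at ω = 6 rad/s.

Substitute s = j6: numerator = 64 + j48, denominator = -31 + j12.
|G(j6)| = |64 + j48| / |-31 + j12| = 80 / 33.242 ≈ 2.407.

|G(j6)| ≈ 2.407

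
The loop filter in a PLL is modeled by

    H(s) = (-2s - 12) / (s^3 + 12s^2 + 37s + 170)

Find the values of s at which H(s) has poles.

The poles are the roots of the denominator s^3 + 12s^2 + 37s + 170 = 0.
Trying s = -10: the polynomial evaluates to 0, so (s + 10) is a factor.
Dividing out leaves s^2 + 2s + 17 = 0.
The quadratic formula then gives s = -1 ± 4j.

s = -1 + 4j, -1 - 4j, -10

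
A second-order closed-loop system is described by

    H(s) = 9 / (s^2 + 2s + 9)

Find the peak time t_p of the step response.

Comparing s^2 + 2s + 9 to s^2 + 2ζωₙs + ωₙ²: ωₙ = 3 rad/s and ζ = 2/(2·3) ≈ 0.3333.
ζωₙ = 2/2 = 1, so ω_d = ωₙ√(1−ζ²) = √(ωₙ² − (ζωₙ)²) = √(9 − 1²) = √8 ≈ 2.828 rad/s.
t_p = π/ω_d = π/2.828 ≈ 1.111 s.

t_p ≈ 1.111 s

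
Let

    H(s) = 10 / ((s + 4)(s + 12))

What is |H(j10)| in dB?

|H(j10)|_dB ≈ -24.5 dB

Substitute s = j10: numerator = 10, denominator = -52 + j160.
|H(j10)| = |10| / |-52 + j160| = 10 / 168.24 ≈ 0.05944.
In decibels: 20·log₁₀(0.05944) ≈ -24.5 dB.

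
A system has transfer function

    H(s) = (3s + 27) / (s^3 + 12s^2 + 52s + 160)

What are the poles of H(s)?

s = -2 ± 4j, -8

The poles are the roots of the denominator s^3 + 12s^2 + 52s + 160 = 0.
Trying s = -8: the polynomial evaluates to 0, so (s + 8) is a factor.
Dividing out leaves s^2 + 4s + 20 = 0.
The quadratic formula then gives s = -2 ± 4j.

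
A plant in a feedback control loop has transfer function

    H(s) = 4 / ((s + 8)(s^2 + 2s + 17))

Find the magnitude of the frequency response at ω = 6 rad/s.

Substitute s = j6: numerator = 4, denominator = -224 - j18.
|H(j6)| = |4| / |-224 - j18| = 4 / 224.72 ≈ 0.01780.

|H(j6)| ≈ 0.01780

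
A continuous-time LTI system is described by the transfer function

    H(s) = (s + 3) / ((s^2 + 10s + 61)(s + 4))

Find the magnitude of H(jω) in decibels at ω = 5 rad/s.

Substitute s = j5: numerator = 3 + j5, denominator = -106 + j380.
|H(j5)| = |3 + j5| / |-106 + j380| = 5.8310 / 394.51 ≈ 0.01478.
In decibels: 20·log₁₀(0.01478) ≈ -36.6 dB.

|H(j5)|_dB ≈ -36.6 dB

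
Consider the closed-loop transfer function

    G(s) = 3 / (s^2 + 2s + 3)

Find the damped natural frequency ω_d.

ω_d ≈ 1.414 rad/s

Comparing s^2 + 2s + 3 to s^2 + 2ζωₙs + ωₙ²: ωₙ = √3 ≈ 1.732 rad/s and ζ = 2/(2·√3) ≈ 0.5774.
ζωₙ = 2/2 = 1, so ω_d = ωₙ√(1−ζ²) = √(ωₙ² − (ζωₙ)²) = √(3 − 1²) = √2 ≈ 1.414 rad/s.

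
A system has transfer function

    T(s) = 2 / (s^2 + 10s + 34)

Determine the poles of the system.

The poles are the roots of the denominator s^2 + 10s + 34 = 0.
Using the quadratic formula: s = (-10 ± √(-36))/2 = -5 ± 3j.

s = -5 ± 3j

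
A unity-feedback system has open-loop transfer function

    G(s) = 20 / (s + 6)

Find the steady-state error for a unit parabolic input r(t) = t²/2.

e_ss = ∞

G(s) has no poles at the origin.
This is a Type 0 system; Ka = lim_{s→0} s^2·G(s) = 0, so the steady-state error for a parabola input is infinite.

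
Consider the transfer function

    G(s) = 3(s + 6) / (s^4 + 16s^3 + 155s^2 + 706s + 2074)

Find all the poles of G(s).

The poles are the roots of the denominator s^4 + 16s^3 + 155s^2 + 706s + 2074 = 0.
No real roots exist; factor into two real quadratics: (s^2 + 6s + 34)(s^2 + 10s + 61) = 0.
Each quadratic gives a conjugate pair via the quadratic formula.

s = -3 ± 5j, -5 ± 6j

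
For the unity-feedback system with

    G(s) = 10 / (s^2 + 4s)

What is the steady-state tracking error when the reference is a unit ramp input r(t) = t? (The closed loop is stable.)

e_ss = 0.4000

G(s) has one pole at the origin.
This is a Type 1 system. Kv = lim_{s→0} s·G(s) = 10/4 = 5/2.
e_ss = 1/Kv = 1/(5/2) = 2/5 ≈ 0.4000.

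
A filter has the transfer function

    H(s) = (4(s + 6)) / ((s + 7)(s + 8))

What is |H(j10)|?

Substitute s = j10: numerator = 24 + j40, denominator = -44 + j150.
|H(j10)| = |24 + j40| / |-44 + j150| = 46.648 / 156.32 ≈ 0.2984.

|H(j10)| ≈ 0.2984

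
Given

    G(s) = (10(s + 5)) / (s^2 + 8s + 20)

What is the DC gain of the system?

At s = 0 each factor (s + a) contributes a and each (s^2 + bs + c) contributes c.
G(0) = 10·(5) / ((20)) = 50/20 = 5/2.

G(0) = 5/2 ≈ 2.500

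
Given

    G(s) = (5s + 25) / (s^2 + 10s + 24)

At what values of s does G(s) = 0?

Set the numerator to zero: 5s + 25 = 0, i.e. 5·(s + 5) = 0.
So s = -5.

s = -5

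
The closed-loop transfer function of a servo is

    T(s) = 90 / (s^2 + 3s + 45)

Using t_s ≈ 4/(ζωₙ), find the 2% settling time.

t_s ≈ 2.667 s

Comparing s^2 + 3s + 45 to s^2 + 2ζωₙs + ωₙ²: ωₙ = √45 ≈ 6.708 rad/s and ζ = 3/(2·√45) ≈ 0.2236.
ζωₙ = 3/2 = 1.5, so t_s ≈ 4/(ζωₙ) = 4/1.5 ≈ 2.667 s.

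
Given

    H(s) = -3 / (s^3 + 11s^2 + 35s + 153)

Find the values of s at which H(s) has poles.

s = -1 + 4j, -1 - 4j, -9

The poles are the roots of the denominator s^3 + 11s^2 + 35s + 153 = 0.
Trying s = -9: the polynomial evaluates to 0, so (s + 9) is a factor.
Dividing out leaves s^2 + 2s + 17 = 0.
The quadratic formula then gives s = -1 ± 4j.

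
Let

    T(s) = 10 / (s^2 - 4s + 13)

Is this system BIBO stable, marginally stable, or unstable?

unstable

The poles can be read from the denominator factors: s = 2 + 3j, 2 - 3j.
Since the pole(s) at s = 2 + 3j, 2 - 3j lie in the right half-plane, the system is unstable.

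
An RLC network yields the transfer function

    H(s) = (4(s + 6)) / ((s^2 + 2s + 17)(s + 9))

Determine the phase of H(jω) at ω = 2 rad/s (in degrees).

∠H(j2) ≈ -11.20°

At s = j2: numerator = 24 + j8, denominator = 109 + j62.
∠H = ∠num − ∠den = 18.435° − (29.632°) = -11.20°.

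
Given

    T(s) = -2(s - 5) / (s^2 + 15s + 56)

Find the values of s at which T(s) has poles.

The poles are the roots of the denominator s^2 + 15s + 56 = 0.
Factoring: (s + 7)(s + 8) = 0, so s = -7 and s = -8.

s = -7, -8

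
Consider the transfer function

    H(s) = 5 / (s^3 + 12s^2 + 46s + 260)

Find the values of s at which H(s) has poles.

The poles are the roots of the denominator s^3 + 12s^2 + 46s + 260 = 0.
Trying s = -10: the polynomial evaluates to 0, so (s + 10) is a factor.
Dividing out leaves s^2 + 2s + 26 = 0.
The quadratic formula then gives s = -1 ± 5j.

s = -10, -1 ± 5j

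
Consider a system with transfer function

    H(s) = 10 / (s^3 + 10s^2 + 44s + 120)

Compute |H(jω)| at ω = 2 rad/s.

Substitute s = j2: numerator = 10, denominator = 80 + j80.
|H(j2)| = |10| / |80 + j80| = 10 / 113.14 ≈ 0.08839.

|H(j2)| ≈ 0.08839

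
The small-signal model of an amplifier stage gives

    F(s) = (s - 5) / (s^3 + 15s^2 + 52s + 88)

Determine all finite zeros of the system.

Set the numerator to zero: s - 5 = 0.
So s = 5.

s = 5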